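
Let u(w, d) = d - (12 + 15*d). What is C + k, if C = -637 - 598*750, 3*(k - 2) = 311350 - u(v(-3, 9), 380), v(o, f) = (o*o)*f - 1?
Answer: -1030723/3 ≈ -3.4357e+5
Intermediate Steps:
v(o, f) = -1 + f*o² (v(o, f) = o²*f - 1 = f*o² - 1 = -1 + f*o²)
u(w, d) = -12 - 14*d (u(w, d) = d + (-12 - 15*d) = -12 - 14*d)
k = 316688/3 (k = 2 + (311350 - (-12 - 14*380))/3 = 2 + (311350 - (-12 - 5320))/3 = 2 + (311350 - 1*(-5332))/3 = 2 + (311350 + 5332)/3 = 2 + (⅓)*316682 = 2 + 316682/3 = 316688/3 ≈ 1.0556e+5)
C = -449137 (C = -637 - 448500 = -449137)
C + k = -449137 + 316688/3 = -1030723/3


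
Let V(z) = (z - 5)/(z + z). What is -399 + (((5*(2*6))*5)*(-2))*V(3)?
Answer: -199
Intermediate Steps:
V(z) = (-5 + z)/(2*z) (V(z) = (-5 + z)/((2*z)) = (-5 + z)*(1/(2*z)) = (-5 + z)/(2*z))
-399 + (((5*(2*6))*5)*(-2))*V(3) = -399 + (((5*(2*6))*5)*(-2))*((½)*(-5 + 3)/3) = -399 + (((5*12)*5)*(-2))*((½)*(⅓)*(-2)) = -399 + ((60*5)*(-2))*(-⅓) = -399 + (300*(-2))*(-⅓) = -399 - 600*(-⅓) = -399 + 200 = -199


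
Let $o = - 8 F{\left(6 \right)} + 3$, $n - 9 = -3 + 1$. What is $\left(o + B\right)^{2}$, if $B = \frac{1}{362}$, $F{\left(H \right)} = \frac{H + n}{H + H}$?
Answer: $\frac{37834801}{1179396} \approx 32.08$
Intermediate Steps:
$n = 7$ ($n = 9 + \left(-3 + 1\right) = 9 - 2 = 7$)
$F{\left(H \right)} = \frac{7 + H}{2 H}$ ($F{\left(H \right)} = \frac{H + 7}{H + H} = \frac{7 + H}{2 H}$)
$o = - \frac{17}{3}$ ($o = - 8 \frac{7 + 6}{2 \cdot 6} + 3 = - 8 \cdot \frac{1}{2} \cdot \frac{1}{6} \cdot 13 + 3 = \left(-8\right) \frac{13}{12} + 3 = - \frac{26}{3} + 3 = - \frac{17}{3} \approx -5.6667$)
$B = \frac{1}{362} \approx 0.0027624$
$\left(o + B\right)^{2} = \left(- \frac{17}{3} + \frac{1}{362}\right)^{2} = \left(- \frac{6151}{1086}\right)^{2} = \frac{37834801}{1179396}$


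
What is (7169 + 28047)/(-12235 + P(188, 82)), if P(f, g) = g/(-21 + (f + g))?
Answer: -8768784/3046433 ≈ -2.8784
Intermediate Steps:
P(f, g) = g/(-21 + f + g)
(7169 + 28047)/(-12235 + P(188, 82)) = (7169 + 28047)/(-12235 + 82/(-21 + 188 + 82)) = 35216/(-12235 + 82/249) = 35216/(-3046433/249) = 35216*(-249/3046433) = -8768784/3046433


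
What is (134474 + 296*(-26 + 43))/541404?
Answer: 23251/90234 ≈ 0.25767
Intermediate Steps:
(134474 + 296*(-26 + 43))/541404 = (134474 + 296*17)*(1/541404) = (134474 + 5032)*(1/541404) = 139506*(1/541404) = 23251/90234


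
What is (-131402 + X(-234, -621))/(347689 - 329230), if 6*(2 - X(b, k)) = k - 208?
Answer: -787571/110754 ≈ -7.1110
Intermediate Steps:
X(b, k) = 110/3 - k/6 (X(b, k) = 2 - (k - 208)/6 = 2 - (-208 + k)/6 = 2 + (104/3 - k/6) = 110/3 - k/6)
(-131402 + X(-234, -621))/(347689 - 329230) = (-131402 + (110/3 - ⅙*(-621)))/(347689 - 329230) = (-131402 + (110/3 + 207/2))/18459 = (-131402 + 841/6)*(1/18459) = -787571/6*1/18459 = -787571/110754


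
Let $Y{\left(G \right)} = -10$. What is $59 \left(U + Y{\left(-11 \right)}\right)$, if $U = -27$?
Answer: $-2183$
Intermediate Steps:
$59 \left(U + Y{\left(-11 \right)}\right) = 59 \left(-27 - 10\right) = 59 \left(-37\right) = -2183$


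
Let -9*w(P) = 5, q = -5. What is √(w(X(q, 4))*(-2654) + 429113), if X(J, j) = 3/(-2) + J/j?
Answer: √3875287/3 ≈ 656.19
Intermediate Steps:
X(J, j) = -3/2 + J/j (X(J, j) = 3*(-½) + J/j = -3/2 + J/j)
w(P) = -5/9 (w(P) = -⅑*5 = -5/9)
√(w(X(q, 4))*(-2654) + 429113) = √(-5/9*(-2654) + 429113) = √(13270/9 + 429113) = √(3875287/9) = √3875287/3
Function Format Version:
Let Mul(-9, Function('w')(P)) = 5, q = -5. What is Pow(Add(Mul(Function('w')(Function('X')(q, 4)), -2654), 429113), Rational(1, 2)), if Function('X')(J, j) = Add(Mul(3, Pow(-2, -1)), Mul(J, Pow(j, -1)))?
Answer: Mul(Rational(1, 3), Pow(3875287, Rational(1, 2))) ≈ 656.19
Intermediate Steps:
Function('X')(J, j) = Add(Rational(-3, 2), Mul(J, Pow(j, -1))) (Function('X')(J, j) = Add(Mul(3, Rational(-1, 2)), Mul(J, Pow(j, -1))) = Add(Rational(-3, 2), Mul(J, Pow(j, -1))))
Function('w')(P) = Rational(-5, 9) (Function('w')(P) = Mul(Rational(-1, 9), 5) = Rational(-5, 9))
Pow(Add(Mul(Function('w')(Function('X')(q, 4)), -2654), 429113), Rational(1, 2)) = Pow(Add(Mul(Rational(-5, 9), -2654), 429113), Rational(1, 2)) = Pow(Add(Rational(13270, 9), 429113), Rational(1, 2)) = Pow(Rational(3875287, 9), Rational(1, 2)) = Mul(Rational(1, 3), Pow(3875287, Rational(1, 2)))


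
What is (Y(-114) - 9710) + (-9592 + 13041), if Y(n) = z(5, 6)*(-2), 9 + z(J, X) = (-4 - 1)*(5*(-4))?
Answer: -6443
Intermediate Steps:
z(J, X) = 91 (z(J, X) = -9 + (-4 - 1)*(5*(-4)) = -9 - 5*(-20) = -9 + 100 = 91)
Y(n) = -182 (Y(n) = 91*(-2) = -182)
(Y(-114) - 9710) + (-9592 + 13041) = (-182 - 9710) + (-9592 + 13041) = -9892 + 3449 = -6443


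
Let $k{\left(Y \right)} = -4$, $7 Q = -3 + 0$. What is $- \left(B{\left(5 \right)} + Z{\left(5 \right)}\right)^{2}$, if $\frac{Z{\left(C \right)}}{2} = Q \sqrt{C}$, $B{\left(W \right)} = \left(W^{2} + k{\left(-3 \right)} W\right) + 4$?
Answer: $- \frac{4149}{49} + \frac{108 \sqrt{5}}{7} \approx -50.174$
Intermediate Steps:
$Q = - \frac{3}{7}$ ($Q = \frac{-3 + 0}{7} = \frac{1}{7} \left(-3\right) = - \frac{3}{7} \approx -0.42857$)
$B{\left(W \right)} = 4 + W^{2} - 4 W$ ($B{\left(W \right)} = \left(W^{2} - 4 W\right) + 4 = 4 + W^{2} - 4 W$)
$Z{\left(C \right)} = - \frac{6 \sqrt{C}}{7}$ ($Z{\left(C \right)} = 2 \left(- \frac{3 \sqrt{C}}{7}\right) = - \frac{6 \sqrt{C}}{7}$)
$- \left(B{\left(5 \right)} + Z{\left(5 \right)}\right)^{2} = - \left(\left(4 + 5^{2} - 20\right) - \frac{6 \sqrt{5}}{7}\right)^{2} = - \left(\left(4 + 25 - 20\right) - \frac{6 \sqrt{5}}{7}\right)^{2} = - \left(9 - \frac{6 \sqrt{5}}{7}\right)^{2}$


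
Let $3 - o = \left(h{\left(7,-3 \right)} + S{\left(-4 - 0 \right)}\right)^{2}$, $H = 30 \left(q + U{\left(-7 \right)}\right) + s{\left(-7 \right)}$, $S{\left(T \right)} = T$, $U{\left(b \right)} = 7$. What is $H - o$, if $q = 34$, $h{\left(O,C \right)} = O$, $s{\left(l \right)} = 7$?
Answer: $1243$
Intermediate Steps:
$H = 1237$ ($H = 30 \left(34 + 7\right) + 7 = 30 \cdot 41 + 7 = 1230 + 7 = 1237$)
$o = -6$ ($o = 3 - \left(7 - 4\right)^{2} = 3 - 3^{2} = 3 - 9 = -6$)
$H - o = 1237 - -6 = 1237 + 6 = 1243$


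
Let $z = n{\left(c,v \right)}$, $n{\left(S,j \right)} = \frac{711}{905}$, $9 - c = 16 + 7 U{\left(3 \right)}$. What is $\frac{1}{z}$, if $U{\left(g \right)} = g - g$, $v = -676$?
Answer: $\frac{905}{711} \approx 1.2729$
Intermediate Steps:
$U{\left(g \right)} = 0$
$c = -7$ ($c = 9 - \left(16 + 7 \cdot 0\right) = 9 - \left(16 + 0\right) = 9 - 16 = -7$)
$n{\left(S,j \right)} = \frac{711}{905}$ ($n{\left(S,j \right)} = 711 \cdot \frac{1}{905} = \frac{711}{905}$)
$z = \frac{711}{905} \approx 0.78563$
$\frac{1}{z} = \frac{1}{\frac{711}{905}} = \frac{905}{711}$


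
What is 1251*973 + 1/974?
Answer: 1185575203/974 ≈ 1.2172e+6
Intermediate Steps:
1251*973 + 1/974 = 1217223 + 1/974 = 1185575203/974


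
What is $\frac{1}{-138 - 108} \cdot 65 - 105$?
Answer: $- \frac{25895}{246} \approx -105.26$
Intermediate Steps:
$\frac{1}{-138 - 108} \cdot 65 - 105 = \frac{1}{-246} \cdot 65 - 105 = \left(- \frac{1}{246}\right) 65 - 105 = - \frac{65}{246} - 105 = - \frac{25895}{246}$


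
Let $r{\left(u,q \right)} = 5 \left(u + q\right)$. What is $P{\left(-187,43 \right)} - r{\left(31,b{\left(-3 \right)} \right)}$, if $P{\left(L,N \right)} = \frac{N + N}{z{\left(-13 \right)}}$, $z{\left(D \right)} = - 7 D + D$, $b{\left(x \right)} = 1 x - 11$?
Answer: $- \frac{3272}{39} \approx -83.897$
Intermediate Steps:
$b{\left(x \right)} = -11 + x$ ($b{\left(x \right)} = x - 11 = -11 + x$)
$z{\left(D \right)} = - 6 D$
$P{\left(L,N \right)} = \frac{N}{39}$ ($P{\left(L,N \right)} = \frac{N + N}{\left(-6\right) \left(-13\right)} = \frac{2 N}{78} = 2 N \frac{1}{78} = \frac{N}{39}$)
$r{\left(u,q \right)} = 5 q + 5 u$ ($r{\left(u,q \right)} = 5 \left(q + u\right) = 5 q + 5 u$)
$P{\left(-187,43 \right)} - r{\left(31,b{\left(-3 \right)} \right)} = \frac{1}{39} \cdot 43 - \left(5 \left(-11 - 3\right) + 5 \cdot 31\right) = \frac{43}{39} - \left(5 \left(-14\right) + 155\right) = \frac{43}{39} - \left(-70 + 155\right) = \frac{43}{39} - 85 = - \frac{3272}{39}$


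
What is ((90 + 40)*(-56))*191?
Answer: -1390480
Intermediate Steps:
((90 + 40)*(-56))*191 = (130*(-56))*191 = -7280*191 = -1390480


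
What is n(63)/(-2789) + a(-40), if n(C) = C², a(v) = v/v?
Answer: -1180/2789 ≈ -0.42309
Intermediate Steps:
a(v) = 1
n(63)/(-2789) + a(-40) = 63²/(-2789) + 1 = 3969*(-1/2789) + 1 = -3969/2789 + 1 = -1180/2789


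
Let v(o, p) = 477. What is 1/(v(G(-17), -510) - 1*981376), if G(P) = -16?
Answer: -1/980899 ≈ -1.0195e-6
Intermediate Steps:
1/(v(G(-17), -510) - 1*981376) = 1/(477 - 1*981376) = 1/(477 - 981376) = 1/(-980899) = -1/980899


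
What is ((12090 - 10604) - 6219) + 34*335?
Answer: 6657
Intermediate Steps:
((12090 - 10604) - 6219) + 34*335 = (1486 - 6219) + 11390 = -4733 + 11390 = 6657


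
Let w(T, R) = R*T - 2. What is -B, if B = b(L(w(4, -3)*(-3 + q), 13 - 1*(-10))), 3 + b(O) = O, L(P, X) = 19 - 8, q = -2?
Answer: -8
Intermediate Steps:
w(T, R) = -2 + R*T
L(P, X) = 11
b(O) = -3 + O
B = 8 (B = -3 + 11 = 8)
-B = -1*8 = -8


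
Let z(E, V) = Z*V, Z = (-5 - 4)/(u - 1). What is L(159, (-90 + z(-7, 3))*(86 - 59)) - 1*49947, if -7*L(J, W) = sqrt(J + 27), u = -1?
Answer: -49947 - sqrt(186)/7 ≈ -49949.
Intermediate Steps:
Z = 9/2 (Z = (-5 - 4)/(-1 - 1) = -9/(-2) = -9*(-1/2) = 9/2 ≈ 4.5000)
z(E, V) = 9*V/2
L(J, W) = -sqrt(27 + J)/7 (L(J, W) = -sqrt(J + 27)/7 = -sqrt(27 + J)/7)
L(159, (-90 + z(-7, 3))*(86 - 59)) - 1*49947 = -sqrt(27 + 159)/7 - 1*49947 = -sqrt(186)/7 - 49947 = -49947 - sqrt(186)/7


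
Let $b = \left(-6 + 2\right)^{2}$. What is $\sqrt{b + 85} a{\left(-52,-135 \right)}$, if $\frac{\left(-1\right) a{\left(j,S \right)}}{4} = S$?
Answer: $540 \sqrt{101} \approx 5426.9$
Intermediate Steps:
$a{\left(j,S \right)} = - 4 S$
$b = 16$ ($b = \left(-4\right)^{2} = 16$)
$\sqrt{b + 85} a{\left(-52,-135 \right)} = \sqrt{16 + 85} \left(\left(-4\right) \left(-135\right)\right) = \sqrt{101} \cdot 540 = 540 \sqrt{101}$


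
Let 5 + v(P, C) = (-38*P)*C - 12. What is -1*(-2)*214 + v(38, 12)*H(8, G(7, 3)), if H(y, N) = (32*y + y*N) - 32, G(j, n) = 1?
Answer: -4023612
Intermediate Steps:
v(P, C) = -17 - 38*C*P (v(P, C) = -5 + ((-38*P)*C - 12) = -5 + (-38*C*P - 12) = -5 + (-12 - 38*C*P) = -17 - 38*C*P)
H(y, N) = -32 + 32*y + N*y (H(y, N) = (32*y + N*y) - 32 = -32 + 32*y + N*y)
-1*(-2)*214 + v(38, 12)*H(8, G(7, 3)) = -1*(-2)*214 + (-17 - 38*12*38)*(-32 + 32*8 + 1*8) = 2*214 + (-17 - 17328)*(-32 + 256 + 8) = 428 - 17345*232 = 428 - 4024040 = -4023612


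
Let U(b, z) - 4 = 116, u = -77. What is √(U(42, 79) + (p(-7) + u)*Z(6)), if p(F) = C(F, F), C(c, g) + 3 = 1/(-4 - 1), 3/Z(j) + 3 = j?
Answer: √995/5 ≈ 6.3087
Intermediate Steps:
Z(j) = 3/(-3 + j)
C(c, g) = -16/5 (C(c, g) = -3 + 1/(-4 - 1) = -3 + 1/(-5) = -3 - ⅕ = -16/5)
p(F) = -16/5
U(b, z) = 120 (U(b, z) = 4 + 116 = 120)
√(U(42, 79) + (p(-7) + u)*Z(6)) = √(120 + (-16/5 - 77)*(3/(-3 + 6))) = √(120 - 1203/(5*3)) = √(120 - 401/5*1) = √(120 - 401/5) = √(199/5) = √995/5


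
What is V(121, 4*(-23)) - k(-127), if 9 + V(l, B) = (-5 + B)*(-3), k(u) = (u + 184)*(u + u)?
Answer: 14760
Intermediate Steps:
k(u) = 2*u*(184 + u) (k(u) = (184 + u)*(2*u) = 2*u*(184 + u))
V(l, B) = 6 - 3*B (V(l, B) = -9 + (-5 + B)*(-3) = -9 + (15 - 3*B) = 6 - 3*B)
V(121, 4*(-23)) - k(-127) = (6 - 12*(-23)) - 2*(-127)*(184 - 127) = (6 - 3*(-92)) - 2*(-127)*57 = (6 + 276) - 1*(-14478) = 282 + 14478 = 14760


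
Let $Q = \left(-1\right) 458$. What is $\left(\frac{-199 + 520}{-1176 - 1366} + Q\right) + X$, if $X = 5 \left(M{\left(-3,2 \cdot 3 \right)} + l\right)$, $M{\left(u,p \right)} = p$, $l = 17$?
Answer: $- \frac{872227}{2542} \approx -343.13$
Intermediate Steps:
$Q = -458$
$X = 115$ ($X = 5 \left(2 \cdot 3 + 17\right) = 5 \left(6 + 17\right) = 5 \cdot 23 = 115$)
$\left(\frac{-199 + 520}{-1176 - 1366} + Q\right) + X = \left(\frac{-199 + 520}{-1176 - 1366} - 458\right) + 115 = \left(\frac{321}{-2542} - 458\right) + 115 = \left(321 \left(- \frac{1}{2542}\right) - 458\right) + 115 = \left(- \frac{321}{2542} - 458\right) + 115 = - \frac{1164557}{2542} + 115 = - \frac{872227}{2542}$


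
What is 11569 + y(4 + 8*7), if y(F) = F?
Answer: 11629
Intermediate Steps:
11569 + y(4 + 8*7) = 11569 + (4 + 8*7) = 11569 + (4 + 56) = 11569 + 60 = 11629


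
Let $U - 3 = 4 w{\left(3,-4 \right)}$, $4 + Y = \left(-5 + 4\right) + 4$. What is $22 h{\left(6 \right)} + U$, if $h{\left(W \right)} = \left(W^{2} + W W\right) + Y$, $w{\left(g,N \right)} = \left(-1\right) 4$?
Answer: $1549$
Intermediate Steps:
$w{\left(g,N \right)} = -4$
$Y = -1$ ($Y = -4 + \left(\left(-5 + 4\right) + 4\right) = -4 + \left(-1 + 4\right) = -4 + 3 = -1$)
$h{\left(W \right)} = -1 + 2 W^{2}$ ($h{\left(W \right)} = \left(W^{2} + W W\right) - 1 = \left(W^{2} + W^{2}\right) - 1 = 2 W^{2} - 1 = -1 + 2 W^{2}$)
$U = -13$ ($U = 3 + 4 \left(-4\right) = 3 - 16 = -13$)
$22 h{\left(6 \right)} + U = 22 \left(-1 + 2 \cdot 6^{2}\right) - 13 = 22 \left(-1 + 2 \cdot 36\right) - 13 = 22 \left(-1 + 72\right) - 13 = 22 \cdot 71 - 13 = 1562 - 13 = 1549$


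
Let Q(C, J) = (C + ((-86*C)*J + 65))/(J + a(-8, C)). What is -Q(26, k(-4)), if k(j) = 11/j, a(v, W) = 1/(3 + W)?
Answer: 48256/21 ≈ 2297.9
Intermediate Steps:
Q(C, J) = (65 + C - 86*C*J)/(J + 1/(3 + C)) (Q(C, J) = (C + ((-86*C)*J + 65))/(J + 1/(3 + C)) = (C + (-86*C*J + 65))/(J + 1/(3 + C)) = (C + (65 - 86*C*J))/(J + 1/(3 + C)) = (65 + C - 86*C*J)/(J + 1/(3 + C)))
-Q(26, k(-4)) = -(3 + 26)*(65 + 26 - 86*26*11/(-4))/(1 + (11/(-4))*(3 + 26)) = -29*(65 + 26 - 86*26*11*(-¼))/(1 + (11*(-¼))*29) = -29*(65 + 26 - 86*26*(-11/4))/(1 - 11/4*29) = -29*(65 + 26 + 6149)/(1 - 319/4) = -29*6240/(-315/4) = -(-4)*29*6240/315 = -1*(-48256/21) = 48256/21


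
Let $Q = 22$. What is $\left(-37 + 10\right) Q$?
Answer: $-594$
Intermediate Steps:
$\left(-37 + 10\right) Q = \left(-37 + 10\right) 22 = \left(-27\right) 22 = -594$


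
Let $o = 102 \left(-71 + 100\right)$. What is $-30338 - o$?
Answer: $-33296$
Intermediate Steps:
$o = 2958$ ($o = 102 \cdot 29 = 2958$)
$-30338 - o = -30338 - 2958 = -33296$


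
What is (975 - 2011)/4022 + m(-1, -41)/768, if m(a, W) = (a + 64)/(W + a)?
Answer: -267227/1029632 ≈ -0.25954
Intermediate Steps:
m(a, W) = (64 + a)/(W + a)
(975 - 2011)/4022 + m(-1, -41)/768 = (975 - 2011)/4022 + ((64 - 1)/(-41 - 1))/768 = -1036*1/4022 + (63/(-42))*(1/768) = -518/2011 - 1/42*63*(1/768) = -518/2011 - 3/2*1/768 = -518/2011 - 1/512 = -267227/1029632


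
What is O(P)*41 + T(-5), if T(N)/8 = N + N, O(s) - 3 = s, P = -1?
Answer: 2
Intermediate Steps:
O(s) = 3 + s
T(N) = 16*N (T(N) = 8*(N + N) = 8*(2*N) = 16*N)
O(P)*41 + T(-5) = (3 - 1)*41 + 16*(-5) = 2*41 - 80 = 82 - 80 = 2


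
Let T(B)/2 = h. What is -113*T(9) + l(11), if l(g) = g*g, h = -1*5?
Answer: 1251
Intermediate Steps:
h = -5
T(B) = -10 (T(B) = 2*(-5) = -10)
l(g) = g²
-113*T(9) + l(11) = -113*(-10) + 11² = 1130 + 121 = 1251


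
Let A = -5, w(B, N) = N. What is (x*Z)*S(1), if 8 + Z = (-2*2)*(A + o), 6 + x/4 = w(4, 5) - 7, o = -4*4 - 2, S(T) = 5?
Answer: -13440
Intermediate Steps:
o = -18 (o = -16 - 2 = -18)
x = -32 (x = -24 + 4*(5 - 7) = -24 + 4*(-2) = -24 - 8 = -32)
Z = 84 (Z = -8 + (-2*2)*(-5 - 18) = -8 - 4*(-23) = -8 + 92 = 84)
(x*Z)*S(1) = -32*84*5 = -2688*5 = -13440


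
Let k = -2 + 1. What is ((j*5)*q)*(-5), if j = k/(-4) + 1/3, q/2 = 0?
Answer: 0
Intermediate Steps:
q = 0 (q = 2*0 = 0)
k = -1
j = 7/12 (j = -1/(-4) + 1/3 = -1*(-¼) + 1*(⅓) = ¼ + ⅓ = 7/12 ≈ 0.58333)
((j*5)*q)*(-5) = (((7/12)*5)*0)*(-5) = ((35/12)*0)*(-5) = 0*(-5) = 0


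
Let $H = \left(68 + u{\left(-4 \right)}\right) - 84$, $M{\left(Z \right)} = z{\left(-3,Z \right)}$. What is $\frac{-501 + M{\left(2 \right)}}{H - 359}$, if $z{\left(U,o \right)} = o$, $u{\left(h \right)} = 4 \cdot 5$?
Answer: $\frac{499}{355} \approx 1.4056$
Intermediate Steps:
$u{\left(h \right)} = 20$
$M{\left(Z \right)} = Z$
$H = 4$ ($H = \left(68 + 20\right) - 84 = 88 - 84 = 4$)
$\frac{-501 + M{\left(2 \right)}}{H - 359} = \frac{-501 + 2}{4 - 359} = - \frac{499}{-355} = \left(-499\right) \left(- \frac{1}{355}\right) = \frac{499}{355}$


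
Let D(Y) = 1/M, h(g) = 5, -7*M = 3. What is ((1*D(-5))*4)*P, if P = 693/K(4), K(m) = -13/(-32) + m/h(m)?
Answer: -1034880/193 ≈ -5362.1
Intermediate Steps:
M = -3/7 (M = -1/7*3 = -3/7 ≈ -0.42857)
K(m) = 13/32 + m/5 (K(m) = -13/(-32) + m/5 = -13*(-1/32) + m*(1/5) = 13/32 + m/5)
D(Y) = -7/3 (D(Y) = 1/(-3/7) = -7/3)
P = 110880/193 (P = 693/(13/32 + (1/5)*4) = 693/(13/32 + 4/5) = 693/(193/160) = 693*(160/193) = 110880/193 ≈ 574.51)
((1*D(-5))*4)*P = ((1*(-7/3))*4)*(110880/193) = -7/3*4*(110880/193) = -28/3*110880/193 = -1034880/193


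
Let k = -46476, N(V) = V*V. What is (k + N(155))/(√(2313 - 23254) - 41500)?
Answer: 931716500/1722270941 + 22451*I*√20941/1722270941 ≈ 0.54098 + 0.0018864*I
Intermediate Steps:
N(V) = V²
(k + N(155))/(√(2313 - 23254) - 41500) = (-46476 + 155²)/(√(2313 - 23254) - 41500) = (-46476 + 24025)/(√(-20941) - 41500) = -22451/(I*√20941 - 41500) = -22451/(-41500 + I*√20941)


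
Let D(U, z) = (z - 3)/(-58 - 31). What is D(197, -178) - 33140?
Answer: -2949279/89 ≈ -33138.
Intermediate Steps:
D(U, z) = 3/89 - z/89 (D(U, z) = (-3 + z)/(-89) = (-3 + z)*(-1/89) = 3/89 - z/89)
D(197, -178) - 33140 = (3/89 - 1/89*(-178)) - 33140 = (3/89 + 2) - 33140 = 181/89 - 33140 = -2949279/89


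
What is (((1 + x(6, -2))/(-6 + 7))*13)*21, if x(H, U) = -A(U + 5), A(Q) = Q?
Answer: -546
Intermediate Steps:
x(H, U) = -5 - U (x(H, U) = -(U + 5) = -(5 + U) = -5 - U)
(((1 + x(6, -2))/(-6 + 7))*13)*21 = (((1 + (-5 - 1*(-2)))/(-6 + 7))*13)*21 = (((1 + (-5 + 2))/1)*13)*21 = (((1 - 3)*1)*13)*21 = (-2*1*13)*21 = -2*13*21 = -26*21 = -546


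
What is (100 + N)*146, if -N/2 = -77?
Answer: 37084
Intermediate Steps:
N = 154 (N = -2*(-77) = 154)
(100 + N)*146 = (100 + 154)*146 = 254*146 = 37084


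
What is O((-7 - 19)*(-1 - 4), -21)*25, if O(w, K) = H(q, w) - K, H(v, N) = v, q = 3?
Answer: 600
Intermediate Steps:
O(w, K) = 3 - K
O((-7 - 19)*(-1 - 4), -21)*25 = (3 - 1*(-21))*25 = (3 + 21)*25 = 24*25 = 600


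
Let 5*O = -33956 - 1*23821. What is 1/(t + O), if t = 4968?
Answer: -5/32937 ≈ -0.00015180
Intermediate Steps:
O = -57777/5 (O = (-33956 - 1*23821)/5 = (-33956 - 23821)/5 = (1/5)*(-57777) = -57777/5 ≈ -11555.)
1/(t + O) = 1/(4968 - 57777/5) = 1/(-32937/5) = -5/32937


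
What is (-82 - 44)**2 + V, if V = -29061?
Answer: -13185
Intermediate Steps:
(-82 - 44)**2 + V = (-82 - 44)**2 - 29061 = (-126)**2 - 29061 = 15876 - 29061 = -13185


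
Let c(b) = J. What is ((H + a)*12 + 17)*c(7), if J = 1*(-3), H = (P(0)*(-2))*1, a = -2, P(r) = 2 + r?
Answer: 165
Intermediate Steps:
H = -4 (H = ((2 + 0)*(-2))*1 = (2*(-2))*1 = -4*1 = -4)
J = -3
c(b) = -3
((H + a)*12 + 17)*c(7) = ((-4 - 2)*12 + 17)*(-3) = (-6*12 + 17)*(-3) = (-72 + 17)*(-3) = -55*(-3) = 165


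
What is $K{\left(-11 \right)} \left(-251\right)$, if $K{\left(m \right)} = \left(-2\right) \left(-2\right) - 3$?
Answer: $-251$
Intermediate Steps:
$K{\left(m \right)} = 1$ ($K{\left(m \right)} = 4 - 3 = 1$)
$K{\left(-11 \right)} \left(-251\right) = 1 \left(-251\right) = -251$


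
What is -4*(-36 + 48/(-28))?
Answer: 1056/7 ≈ 150.86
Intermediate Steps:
-4*(-36 + 48/(-28)) = -4*(-36 + 48*(-1/28)) = -4*(-36 - 12/7) = -4*(-264/7) = 1056/7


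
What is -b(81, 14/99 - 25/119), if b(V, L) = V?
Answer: -81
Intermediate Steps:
-b(81, 14/99 - 25/119) = -1*81 = -81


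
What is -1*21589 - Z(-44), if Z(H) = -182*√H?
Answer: -21589 + 364*I*√11 ≈ -21589.0 + 1207.3*I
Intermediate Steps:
-1*21589 - Z(-44) = -1*21589 - (-182)*√(-44) = -21589 - (-182)*2*I*√11 = -21589 - (-364)*I*√11 = -21589 + 364*I*√11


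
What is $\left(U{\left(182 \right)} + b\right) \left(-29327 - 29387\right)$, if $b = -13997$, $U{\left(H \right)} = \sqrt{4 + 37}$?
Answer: $821819858 - 58714 \sqrt{41} \approx 8.2144 \cdot 10^{8}$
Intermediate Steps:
$U{\left(H \right)} = \sqrt{41}$
$\left(U{\left(182 \right)} + b\right) \left(-29327 - 29387\right) = \left(\sqrt{41} - 13997\right) \left(-29327 - 29387\right) = \left(-13997 + \sqrt{41}\right) \left(-58714\right) = 821819858 - 58714 \sqrt{41}$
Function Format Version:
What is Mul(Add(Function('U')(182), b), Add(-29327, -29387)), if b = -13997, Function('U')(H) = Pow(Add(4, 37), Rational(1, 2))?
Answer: Add(821819858, Mul(-58714, Pow(41, Rational(1, 2)))) ≈ 8.2144e+8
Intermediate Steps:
Function('U')(H) = Pow(41, Rational(1, 2))
Mul(Add(Function('U')(182), b), Add(-29327, -29387)) = Mul(Add(Pow(41, Rational(1, 2)), -13997), Add(-29327, -29387)) = Mul(Add(-13997, Pow(41, Rational(1, 2))), -58714) = Add(821819858, Mul(-58714, Pow(41, Rational(1, 2))))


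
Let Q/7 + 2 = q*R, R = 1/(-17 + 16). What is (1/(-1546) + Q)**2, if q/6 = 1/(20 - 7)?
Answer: 119935464489/403929604 ≈ 296.92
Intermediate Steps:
q = 6/13 (q = 6/(20 - 7) = 6/13 ≈ 0.46154)
R = -1 (R = 1/(-1) = -1)
Q = -224/13 (Q = -14 + 7*((6/13)*(-1)) = -14 + 7*(-6/13) = -14 - 42/13 = -224/13 ≈ -17.231)
(1/(-1546) + Q)**2 = (1/(-1546) - 224/13)**2 = (-1/1546 - 224/13)**2 = (-346317/20098)**2 = 119935464489/403929604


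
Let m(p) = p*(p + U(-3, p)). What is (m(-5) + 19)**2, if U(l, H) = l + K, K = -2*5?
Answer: 11881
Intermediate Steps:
K = -10
U(l, H) = -10 + l (U(l, H) = l - 10 = -10 + l)
m(p) = p*(-13 + p) (m(p) = p*(p + (-10 - 3)) = p*(p - 13) = p*(-13 + p))
(m(-5) + 19)**2 = (-5*(-13 - 5) + 19)**2 = (-5*(-18) + 19)**2 = (90 + 19)**2 = 109**2 = 11881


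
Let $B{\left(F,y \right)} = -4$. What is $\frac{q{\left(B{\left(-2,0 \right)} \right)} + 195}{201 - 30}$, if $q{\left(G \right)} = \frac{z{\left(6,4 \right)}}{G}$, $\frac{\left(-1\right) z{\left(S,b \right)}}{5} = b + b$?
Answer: $\frac{205}{171} \approx 1.1988$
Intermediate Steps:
$z{\left(S,b \right)} = - 10 b$ ($z{\left(S,b \right)} = - 5 \left(b + b\right) = - 5 \cdot 2 b = - 10 b$)
$q{\left(G \right)} = - \frac{40}{G}$ ($q{\left(G \right)} = \frac{\left(-10\right) 4}{G} = - \frac{40}{G}$)
$\frac{q{\left(B{\left(-2,0 \right)} \right)} + 195}{201 - 30} = \frac{- \frac{40}{-4} + 195}{201 - 30} = \frac{\left(-40\right) \left(- \frac{1}{4}\right) + 195}{171} = \left(10 + 195\right) \frac{1}{171} = 205 \cdot \frac{1}{171} = \frac{205}{171}$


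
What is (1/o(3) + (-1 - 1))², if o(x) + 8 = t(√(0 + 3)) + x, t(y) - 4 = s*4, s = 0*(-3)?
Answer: 9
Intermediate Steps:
s = 0
t(y) = 4 (t(y) = 4 + 0*4 = 4 + 0 = 4)
o(x) = -4 + x (o(x) = -8 + (4 + x) = -4 + x)
(1/o(3) + (-1 - 1))² = (1/(-4 + 3) + (-1 - 1))² = (1/(-1) - 2)² = (1*(-1) - 2)² = (-1 - 2)² = (-3)² = 9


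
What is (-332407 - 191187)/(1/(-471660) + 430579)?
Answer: -246958346040/203086891139 ≈ -1.2160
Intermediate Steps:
(-332407 - 191187)/(1/(-471660) + 430579) = -523594/(-1/471660 + 430579) = -523594/203086891139/471660 = -523594*471660/203086891139 = -246958346040/203086891139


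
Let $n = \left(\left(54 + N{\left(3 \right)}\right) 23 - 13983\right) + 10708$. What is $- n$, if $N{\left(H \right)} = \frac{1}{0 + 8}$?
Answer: $\frac{16241}{8} \approx 2030.1$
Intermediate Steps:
$N{\left(H \right)} = \frac{1}{8}$
$n = - \frac{16241}{8}$ ($n = \left(\left(54 + \frac{1}{8}\right) 23 - 13983\right) + 10708 = \left(\frac{433}{8} \cdot 23 - 13983\right) + 10708 = \left(\frac{9959}{8} - 13983\right) + 10708 = - \frac{101905}{8} + 10708 = - \frac{16241}{8} \approx -2030.1$)
$- n = \left(-1\right) \left(- \frac{16241}{8}\right) = \frac{16241}{8}$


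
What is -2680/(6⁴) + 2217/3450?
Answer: -66383/46575 ≈ -1.4253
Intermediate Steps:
-2680/(6⁴) + 2217/3450 = -2680/1296 + 2217*(1/3450) = -2680*1/1296 + 739/1150 = -335/162 + 739/1150 = -66383/46575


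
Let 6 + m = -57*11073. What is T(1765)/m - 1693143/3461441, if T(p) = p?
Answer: -1074765431246/2184747331647 ≈ -0.49194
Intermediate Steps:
m = -631167 (m = -6 - 57*11073 = -6 - 631161 = -631167)
T(1765)/m - 1693143/3461441 = 1765/(-631167) - 1693143/3461441 = 1765*(-1/631167) - 1693143*1/3461441 = -1765/631167 - 1693143/3461441 = -1074765431246/2184747331647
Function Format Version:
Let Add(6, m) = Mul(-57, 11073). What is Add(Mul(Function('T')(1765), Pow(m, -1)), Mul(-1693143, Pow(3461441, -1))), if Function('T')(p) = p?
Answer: Rational(-1074765431246, 2184747331647) ≈ -0.49194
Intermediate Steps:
m = -631167 (m = Add(-6, Mul(-57, 11073)) = Add(-6, -631161) = -631167)
Add(Mul(Function('T')(1765), Pow(m, -1)), Mul(-1693143, Pow(3461441, -1))) = Add(Mul(1765, Pow(-631167, -1)), Mul(-1693143, Pow(3461441, -1))) = Add(Mul(1765, Rational(-1, 631167)), Mul(-1693143, Rational(1, 3461441))) = Add(Rational(-1765, 631167), Rational(-1693143, 3461441)) = Rational(-1074765431246, 2184747331647)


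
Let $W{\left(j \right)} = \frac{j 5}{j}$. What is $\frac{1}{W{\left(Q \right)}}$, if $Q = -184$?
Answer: $\frac{1}{5} \approx 0.2$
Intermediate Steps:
$W{\left(j \right)} = 5$ ($W{\left(j \right)} = \frac{5 j}{j} = 5$)
$\frac{1}{W{\left(Q \right)}} = \frac{1}{5}$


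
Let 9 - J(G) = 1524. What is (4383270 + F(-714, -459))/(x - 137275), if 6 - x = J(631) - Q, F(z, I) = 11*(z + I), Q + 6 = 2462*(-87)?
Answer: -4370367/349954 ≈ -12.488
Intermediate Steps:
Q = -214200 (Q = -6 + 2462*(-87) = -6 - 214194 = -214200)
J(G) = -1515 (J(G) = 9 - 1*1524 = 9 - 1524 = -1515)
F(z, I) = 11*I + 11*z (F(z, I) = 11*(I + z) = 11*I + 11*z)
x = -212679 (x = 6 - (-1515 - 1*(-214200)) = 6 - (-1515 + 214200) = 6 - 1*212685 = 6 - 212685 = -212679)
(4383270 + F(-714, -459))/(x - 137275) = (4383270 + (11*(-459) + 11*(-714)))/(-212679 - 137275) = (4383270 + (-5049 - 7854))/(-349954) = (4383270 - 12903)*(-1/349954) = 4370367*(-1/349954) = -4370367/349954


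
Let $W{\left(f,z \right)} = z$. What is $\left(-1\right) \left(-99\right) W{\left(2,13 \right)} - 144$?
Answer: $1143$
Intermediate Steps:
$\left(-1\right) \left(-99\right) W{\left(2,13 \right)} - 144 = \left(-1\right) \left(-99\right) 13 - 144 = 99 \cdot 13 - 144 = 1287 - 144 = 1143$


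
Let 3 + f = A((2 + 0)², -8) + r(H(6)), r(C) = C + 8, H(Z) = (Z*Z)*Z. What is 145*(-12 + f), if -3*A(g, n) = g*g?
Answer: 88595/3 ≈ 29532.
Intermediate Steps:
A(g, n) = -g²/3 (A(g, n) = -g*g/3 = -g²/3)
H(Z) = Z³ (H(Z) = Z²*Z = Z³)
r(C) = 8 + C
f = 647/3 (f = -3 + (-(2 + 0)⁴/3 + (8 + 6³)) = -3 + (-(2²)²/3 + (8 + 216)) = -3 + (-⅓*4² + 224) = -3 + (-⅓*16 + 224) = -3 + (-16/3 + 224) = -3 + 656/3 = 647/3 ≈ 215.67)
145*(-12 + f) = 145*(-12 + 647/3) = 145*(611/3) = 88595/3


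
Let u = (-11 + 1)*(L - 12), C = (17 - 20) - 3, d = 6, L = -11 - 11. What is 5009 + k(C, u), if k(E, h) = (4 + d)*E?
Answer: 4949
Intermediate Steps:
L = -22
C = -6 (C = -3 - 3 = -6)
u = 340 (u = (-11 + 1)*(-22 - 12) = -10*(-34) = 340)
k(E, h) = 10*E (k(E, h) = (4 + 6)*E = 10*E)
5009 + k(C, u) = 5009 + 10*(-6) = 5009 - 60 = 4949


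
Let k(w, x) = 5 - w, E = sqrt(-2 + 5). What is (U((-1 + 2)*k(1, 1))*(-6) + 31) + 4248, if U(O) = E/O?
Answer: 4279 - 3*sqrt(3)/2 ≈ 4276.4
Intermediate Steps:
E = sqrt(3) ≈ 1.7320
U(O) = sqrt(3)/O
(U((-1 + 2)*k(1, 1))*(-6) + 31) + 4248 = ((sqrt(3)/(((-1 + 2)*(5 - 1*1))))*(-6) + 31) + 4248 = ((sqrt(3)/((1*(5 - 1))))*(-6) + 31) + 4248 = ((sqrt(3)/((1*4)))*(-6) + 31) + 4248 = ((sqrt(3)/4)*(-6) + 31) + 4248 = (-3*sqrt(3)/2 + 31) + 4248 = (31 - 3*sqrt(3)/2) + 4248 = 4279 - 3*sqrt(3)/2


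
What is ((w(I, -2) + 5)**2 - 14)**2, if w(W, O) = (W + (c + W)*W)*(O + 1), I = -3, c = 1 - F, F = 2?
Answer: 4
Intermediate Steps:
c = -1 (c = 1 - 1*2 = 1 - 2 = -1)
w(W, O) = (1 + O)*(W + W*(-1 + W)) (w(W, O) = (W + (-1 + W)*W)*(O + 1) = (W + W*(-1 + W))*(1 + O) = (1 + O)*(W + W*(-1 + W)))
((w(I, -2) + 5)**2 - 14)**2 = (((-3)**2*(1 - 2) + 5)**2 - 14)**2 = ((9*(-1) + 5)**2 - 14)**2 = ((-9 + 5)**2 - 14)**2 = ((-4)**2 - 14)**2 = (16 - 14)**2 = 2**2 = 4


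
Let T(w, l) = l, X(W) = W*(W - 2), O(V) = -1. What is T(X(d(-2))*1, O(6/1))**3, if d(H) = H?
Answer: -1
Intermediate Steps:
X(W) = W*(-2 + W)
T(X(d(-2))*1, O(6/1))**3 = (-1)**3 = -1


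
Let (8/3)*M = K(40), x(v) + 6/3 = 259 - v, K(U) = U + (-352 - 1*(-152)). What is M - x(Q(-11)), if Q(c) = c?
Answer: -328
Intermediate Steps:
K(U) = -200 + U (K(U) = U + (-352 + 152) = U - 200 = -200 + U)
x(v) = 257 - v (x(v) = -2 + (259 - v) = 257 - v)
M = -60 (M = 3*(-200 + 40)/8 = (3/8)*(-160) = -60)
M - x(Q(-11)) = -60 - (257 - 1*(-11)) = -60 - (257 + 11) = -60 - 1*268 = -60 - 268 = -328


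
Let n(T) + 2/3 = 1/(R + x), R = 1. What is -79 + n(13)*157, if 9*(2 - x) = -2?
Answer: -11740/87 ≈ -134.94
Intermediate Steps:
x = 20/9 (x = 2 - ⅑*(-2) = 2 + 2/9 = 20/9 ≈ 2.2222)
n(T) = -31/87 (n(T) = -⅔ + 1/(1 + 20/9) = -⅔ + 1/(29/9) = -⅔ + 9/29 = -31/87)
-79 + n(13)*157 = -79 - 31/87*157 = -79 - 4867/87 = -11740/87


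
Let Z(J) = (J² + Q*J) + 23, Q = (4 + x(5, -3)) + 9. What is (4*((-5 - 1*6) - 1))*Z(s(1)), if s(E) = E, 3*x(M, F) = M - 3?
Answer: -1808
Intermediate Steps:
x(M, F) = -1 + M/3 (x(M, F) = (M - 3)/3 = (-3 + M)/3 = -1 + M/3)
Q = 41/3 (Q = (4 + (-1 + (⅓)*5)) + 9 = (4 + (-1 + 5/3)) + 9 = (4 + ⅔) + 9 = 14/3 + 9 = 41/3 ≈ 13.667)
Z(J) = 23 + J² + 41*J/3 (Z(J) = (J² + 41*J/3) + 23 = 23 + J² + 41*J/3)
(4*((-5 - 1*6) - 1))*Z(s(1)) = (4*((-5 - 1*6) - 1))*(23 + 1² + (41/3)*1) = (4*((-5 - 6) - 1))*(23 + 1 + 41/3) = (4*(-11 - 1))*(113/3) = (4*(-12))*(113/3) = -48*113/3 = -1808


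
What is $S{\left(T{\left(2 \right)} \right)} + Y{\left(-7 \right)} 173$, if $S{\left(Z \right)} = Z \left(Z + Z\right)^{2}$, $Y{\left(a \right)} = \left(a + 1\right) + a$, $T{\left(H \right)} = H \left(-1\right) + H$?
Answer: $-2249$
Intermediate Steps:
$T{\left(H \right)} = 0$ ($T{\left(H \right)} = - H + H = 0$)
$Y{\left(a \right)} = 1 + 2 a$ ($Y{\left(a \right)} = \left(1 + a\right) + a = 1 + 2 a$)
$S{\left(Z \right)} = 4 Z^{3}$ ($S{\left(Z \right)} = Z \left(2 Z\right)^{2} = Z 4 Z^{2} = 4 Z^{3}$)
$S{\left(T{\left(2 \right)} \right)} + Y{\left(-7 \right)} 173 = 4 \cdot 0^{3} + \left(1 + 2 \left(-7\right)\right) 173 = 4 \cdot 0 + \left(1 - 14\right) 173 = 0 - 2249 = -2249$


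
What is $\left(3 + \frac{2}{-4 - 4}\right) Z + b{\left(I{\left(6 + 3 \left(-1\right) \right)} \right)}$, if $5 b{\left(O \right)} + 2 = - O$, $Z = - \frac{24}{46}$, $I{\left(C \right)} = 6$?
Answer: $- \frac{349}{115} \approx -3.0348$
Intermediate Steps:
$Z = - \frac{12}{23}$ ($Z = \left(-24\right) \frac{1}{46} = - \frac{12}{23} \approx -0.52174$)
$b{\left(O \right)} = - \frac{2}{5} - \frac{O}{5}$ ($b{\left(O \right)} = - \frac{2}{5} + \frac{\left(-1\right) O}{5} = - \frac{2}{5} - \frac{O}{5}$)
$\left(3 + \frac{2}{-4 - 4}\right) Z + b{\left(I{\left(6 + 3 \left(-1\right) \right)} \right)} = \left(3 + \frac{2}{-4 - 4}\right) \left(- \frac{12}{23}\right) - \frac{8}{5} = \left(3 + \frac{2}{-8}\right) \left(- \frac{12}{23}\right) - \frac{8}{5} = \left(3 + 2 \left(- \frac{1}{8}\right)\right) \left(- \frac{12}{23}\right) - \frac{8}{5} = \left(3 - \frac{1}{4}\right) \left(- \frac{12}{23}\right) - \frac{8}{5} = \frac{11}{4} \left(- \frac{12}{23}\right) - \frac{8}{5} = - \frac{33}{23} - \frac{8}{5} = - \frac{349}{115}$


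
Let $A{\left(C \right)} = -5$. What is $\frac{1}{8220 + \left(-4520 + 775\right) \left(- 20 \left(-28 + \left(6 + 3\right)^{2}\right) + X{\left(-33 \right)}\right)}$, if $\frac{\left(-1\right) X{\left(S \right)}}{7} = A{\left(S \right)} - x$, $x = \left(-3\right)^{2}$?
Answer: $\frac{1}{3610910} \approx 2.7694 \cdot 10^{-7}$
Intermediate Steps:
$x = 9$
$X{\left(S \right)} = 98$ ($X{\left(S \right)} = - 7 \left(-5 - 9\right) = \left(-7\right) \left(-14\right) = 98$)
$\frac{1}{8220 + \left(-4520 + 775\right) \left(- 20 \left(-28 + \left(6 + 3\right)^{2}\right) + X{\left(-33 \right)}\right)} = \frac{1}{8220 + \left(-4520 + 775\right) \left(- 20 \left(-28 + \left(6 + 3\right)^{2}\right) + 98\right)} = \frac{1}{8220 - 3745 \left(- 20 \left(-28 + 9^{2}\right) + 98\right)} = \frac{1}{8220 - 3745 \left(- 20 \left(-28 + 81\right) + 98\right)} = \frac{1}{8220 - 3745 \left(\left(-20\right) 53 + 98\right)} = \frac{1}{8220 - 3745 \left(-1060 + 98\right)} = \frac{1}{8220 - -3602690} = \frac{1}{8220 + 3602690} = \frac{1}{3610910}$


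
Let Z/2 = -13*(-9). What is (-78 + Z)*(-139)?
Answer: -21684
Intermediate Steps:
Z = 234 (Z = 2*(-13*(-9)) = 2*117 = 234)
(-78 + Z)*(-139) = (-78 + 234)*(-139) = 156*(-139) = -21684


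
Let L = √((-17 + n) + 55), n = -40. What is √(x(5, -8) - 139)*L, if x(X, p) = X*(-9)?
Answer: -4*√23 ≈ -19.183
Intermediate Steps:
x(X, p) = -9*X
L = I*√2 (L = √((-17 - 40) + 55) = √(-57 + 55) = √(-2) = I*√2 ≈ 1.4142*I)
√(x(5, -8) - 139)*L = √(-9*5 - 139)*(I*√2) = √(-45 - 139)*(I*√2) = √(-184)*(I*√2) = (2*I*√46)*(I*√2) = -4*√23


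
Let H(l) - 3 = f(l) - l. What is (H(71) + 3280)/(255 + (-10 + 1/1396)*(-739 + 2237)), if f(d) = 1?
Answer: -747558/3425767 ≈ -0.21822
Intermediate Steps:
H(l) = 4 - l (H(l) = 3 + (1 - l) = 4 - l)
(H(71) + 3280)/(255 + (-10 + 1/1396)*(-739 + 2237)) = ((4 - 1*71) + 3280)/(255 + (-10 + 1/1396)*(-739 + 2237)) = ((4 - 71) + 3280)/(255 + (-10 + 1/1396)*1498) = (-67 + 3280)/(255 - 13959/1396*1498) = 3213/(255 - 10455291/698) = 3213/(-10277301/698) = 3213*(-698/10277301) = -747558/3425767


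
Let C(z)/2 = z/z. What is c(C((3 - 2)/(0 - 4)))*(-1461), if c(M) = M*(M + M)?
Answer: -11688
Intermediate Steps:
C(z) = 2 (C(z) = 2*(z/z) = 2*1 = 2)
c(M) = 2*M² (c(M) = M*(2*M) = 2*M²)
c(C((3 - 2)/(0 - 4)))*(-1461) = (2*2²)*(-1461) = (2*4)*(-1461) = 8*(-1461) = -11688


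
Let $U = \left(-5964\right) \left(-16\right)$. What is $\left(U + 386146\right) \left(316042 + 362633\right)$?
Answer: $326829519750$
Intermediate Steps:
$U = 95424$
$\left(U + 386146\right) \left(316042 + 362633\right) = \left(95424 + 386146\right) \left(316042 + 362633\right) = 481570 \cdot 678675 = 326829519750$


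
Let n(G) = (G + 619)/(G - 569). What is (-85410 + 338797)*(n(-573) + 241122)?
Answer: 34886484074293/571 ≈ 6.1097e+10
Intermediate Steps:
n(G) = (619 + G)/(-569 + G)
(-85410 + 338797)*(n(-573) + 241122) = (-85410 + 338797)*((619 - 573)/(-569 - 573) + 241122) = 253387*(46/(-1142) + 241122) = 253387*(-1/1142*46 + 241122) = 253387*(-23/571 + 241122) = 253387*(137680639/571) = 34886484074293/571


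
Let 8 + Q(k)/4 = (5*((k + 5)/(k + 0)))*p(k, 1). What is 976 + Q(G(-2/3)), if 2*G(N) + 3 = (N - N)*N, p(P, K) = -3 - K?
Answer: 3392/3 ≈ 1130.7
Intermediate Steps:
G(N) = -3/2 (G(N) = -3/2 + ((N - N)*N)/2 = -3/2 + (0*N)/2 = -3/2 + (1/2)*0 = -3/2 + 0 = -3/2)
Q(k) = -32 - 80*(5 + k)/k (Q(k) = -32 + 4*((5*((k + 5)/(k + 0)))*(-3 - 1*1)) = -32 + 4*((5*((5 + k)/k))*(-3 - 1)) = -32 + 4*((5*((5 + k)/k))*(-4)) = -32 + 4*((5*(5 + k)/k)*(-4)) = -32 + 4*(-20*(5 + k)/k) = -32 - 80*(5 + k)/k)
976 + Q(G(-2/3)) = 976 + (-112 - 400/(-3/2)) = 976 + (-112 - 400*(-2/3)) = 976 + (-112 + 800/3) = 976 + 464/3 = 3392/3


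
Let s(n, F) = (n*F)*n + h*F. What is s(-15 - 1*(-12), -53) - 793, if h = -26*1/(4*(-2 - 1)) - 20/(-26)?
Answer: -111197/78 ≈ -1425.6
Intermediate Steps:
h = 229/78 (h = -26/(4*(-3)) - 20*(-1/26) = -26/(-12) + 10/13 = -26*(-1/12) + 10/13 = 13/6 + 10/13 = 229/78 ≈ 2.9359)
s(n, F) = 229*F/78 + F*n² (s(n, F) = (n*F)*n + 229*F/78 = (F*n)*n + 229*F/78 = F*n² + 229*F/78 = 229*F/78 + F*n²)
s(-15 - 1*(-12), -53) - 793 = (1/78)*(-53)*(229 + 78*(-15 - 1*(-12))²) - 793 = (1/78)*(-53)*(229 + 78*(-15 + 12)²) - 793 = (1/78)*(-53)*(229 + 78*(-3)²) - 793 = (1/78)*(-53)*(229 + 78*9) - 793 = (1/78)*(-53)*(229 + 702) - 793 = (1/78)*(-53)*931 - 793 = -49343/78 - 793 = -111197/78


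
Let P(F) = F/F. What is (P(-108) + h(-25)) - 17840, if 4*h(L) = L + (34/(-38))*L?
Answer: -677907/38 ≈ -17840.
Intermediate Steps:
h(L) = L/38 (h(L) = (L + (34/(-38))*L)/4 = (L + (34*(-1/38))*L)/4 = (L - 17*L/19)/4 = (2*L/19)/4 = L/38)
P(F) = 1
(P(-108) + h(-25)) - 17840 = (1 + (1/38)*(-25)) - 17840 = (1 - 25/38) - 17840 = 13/38 - 17840 = -677907/38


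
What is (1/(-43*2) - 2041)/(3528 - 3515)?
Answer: -175527/1118 ≈ -157.00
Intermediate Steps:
(1/(-43*2) - 2041)/(3528 - 3515) = (1/(-86) - 2041)/13 = (-1/86 - 2041)*(1/13) = -175527/86*1/13 = -175527/1118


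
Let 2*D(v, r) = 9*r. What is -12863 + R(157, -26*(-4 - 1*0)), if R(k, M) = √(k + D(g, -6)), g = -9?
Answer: -12863 + √130 ≈ -12852.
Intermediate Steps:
D(v, r) = 9*r/2 (D(v, r) = (9*r)/2 = 9*r/2)
R(k, M) = √(-27 + k) (R(k, M) = √(k + (9/2)*(-6)) = √(k - 27) = √(-27 + k))
-12863 + R(157, -26*(-4 - 1*0)) = -12863 + √(-27 + 157) = -12863 + √130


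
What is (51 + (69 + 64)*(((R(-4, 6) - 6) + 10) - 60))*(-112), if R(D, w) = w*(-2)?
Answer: 1007216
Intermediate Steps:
R(D, w) = -2*w
(51 + (69 + 64)*(((R(-4, 6) - 6) + 10) - 60))*(-112) = (51 + (69 + 64)*(((-2*6 - 6) + 10) - 60))*(-112) = (51 + 133*(((-12 - 6) + 10) - 60))*(-112) = (51 + 133*((-18 + 10) - 60))*(-112) = (51 + 133*(-8 - 60))*(-112) = (51 + 133*(-68))*(-112) = (51 - 9044)*(-112) = -8993*(-112) = 1007216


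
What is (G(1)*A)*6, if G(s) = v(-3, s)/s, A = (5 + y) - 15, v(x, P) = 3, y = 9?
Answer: -18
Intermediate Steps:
A = -1 (A = (5 + 9) - 15 = 14 - 15 = -1)
G(s) = 3/s
(G(1)*A)*6 = ((3/1)*(-1))*6 = ((3*1)*(-1))*6 = (3*(-1))*6 = -3*6 = -18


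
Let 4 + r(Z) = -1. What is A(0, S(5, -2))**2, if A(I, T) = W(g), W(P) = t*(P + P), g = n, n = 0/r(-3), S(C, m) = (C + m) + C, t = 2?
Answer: 0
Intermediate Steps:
r(Z) = -5 (r(Z) = -4 - 1 = -5)
S(C, m) = m + 2*C
n = 0 (n = 0/(-5) = 0*(-1/5) = 0)
g = 0
W(P) = 4*P (W(P) = 2*(P + P) = 2*(2*P) = 4*P)
A(I, T) = 0 (A(I, T) = 4*0 = 0)
A(0, S(5, -2))**2 = 0**2 = 0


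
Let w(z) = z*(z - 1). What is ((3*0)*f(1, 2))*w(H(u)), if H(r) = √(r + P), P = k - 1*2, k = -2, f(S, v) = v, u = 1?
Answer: 0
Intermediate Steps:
P = -4 (P = -2 - 1*2 = -2 - 2 = -4)
H(r) = √(-4 + r) (H(r) = √(r - 4) = √(-4 + r))
w(z) = z*(-1 + z)
((3*0)*f(1, 2))*w(H(u)) = ((3*0)*2)*(√(-4 + 1)*(-1 + √(-4 + 1))) = (0*2)*(√(-3)*(-1 + √(-3))) = 0*((I*√3)*(-1 + I*√3)) = 0*(I*√3*(-1 + I*√3)) = 0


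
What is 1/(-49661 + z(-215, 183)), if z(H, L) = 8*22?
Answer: -1/49485 ≈ -2.0208e-5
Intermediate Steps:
z(H, L) = 176
1/(-49661 + z(-215, 183)) = 1/(-49661 + 176) = 1/(-49485) = -1/49485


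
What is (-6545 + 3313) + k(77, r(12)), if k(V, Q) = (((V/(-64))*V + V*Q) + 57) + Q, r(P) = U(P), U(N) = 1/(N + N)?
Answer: -208921/64 ≈ -3264.4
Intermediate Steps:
U(N) = 1/(2*N)
r(P) = 1/(2*P)
k(V, Q) = 57 + Q - V**2/64 + Q*V (k(V, Q) = (((V*(-1/64))*V + Q*V) + 57) + Q = (((-V/64)*V + Q*V) + 57) + Q = ((-V**2/64 + Q*V) + 57) + Q = (57 - V**2/64 + Q*V) + Q = 57 + Q - V**2/64 + Q*V)
(-6545 + 3313) + k(77, r(12)) = (-6545 + 3313) + (57 + (1/2)/12 - 1/64*77**2 + ((1/2)/12)*77) = -3232 + (57 + (1/2)*(1/12) - 1/64*5929 + ((1/2)*(1/12))*77) = -3232 + (57 + 1/24 - 5929/64 + (1/24)*77) = -3232 + (57 + 1/24 - 5929/64 + 77/24) = -3232 - 2073/64 = -208921/64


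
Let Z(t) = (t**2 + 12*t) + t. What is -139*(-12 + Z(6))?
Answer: -14178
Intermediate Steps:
Z(t) = t**2 + 13*t
-139*(-12 + Z(6)) = -139*(-12 + 6*(13 + 6)) = -139*(-12 + 6*19) = -139*(-12 + 114) = -139*102 = -14178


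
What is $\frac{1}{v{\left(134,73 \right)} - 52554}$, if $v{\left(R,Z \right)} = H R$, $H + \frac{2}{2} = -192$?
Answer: $- \frac{1}{78416} \approx -1.2752 \cdot 10^{-5}$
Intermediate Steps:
$H = -193$ ($H = -1 - 192 = -193$)
$v{\left(R,Z \right)} = - 193 R$
$\frac{1}{v{\left(134,73 \right)} - 52554} = \frac{1}{\left(-193\right) 134 - 52554} = \frac{1}{-25862 - 52554} = \frac{1}{-78416} = - \frac{1}{78416}$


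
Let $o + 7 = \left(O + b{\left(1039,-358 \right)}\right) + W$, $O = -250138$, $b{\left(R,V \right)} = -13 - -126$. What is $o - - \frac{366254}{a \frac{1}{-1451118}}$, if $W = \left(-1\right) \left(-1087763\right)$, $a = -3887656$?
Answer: $\frac{947071930127}{971914} \approx 9.7444 \cdot 10^{5}$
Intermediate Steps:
$b{\left(R,V \right)} = 113$ ($b{\left(R,V \right)} = -13 + 126 = 113$)
$W = 1087763$
$o = 837731$ ($o = -7 + \left(\left(-250138 + 113\right) + 1087763\right) = -7 + \left(-250025 + 1087763\right) = -7 + 837738 = 837731$)
$o - - \frac{366254}{a \frac{1}{-1451118}} = 837731 - - \frac{366254}{\left(-3887656\right) \frac{1}{-1451118}} = 837731 - - \frac{366254}{\left(-3887656\right) \left(- \frac{1}{1451118}\right)} = 837731 - - \frac{366254}{\frac{1943828}{725559}} = 837731 - \left(-366254\right) \frac{725559}{1943828} = 837731 - - \frac{132869442993}{971914} = 837731 + \frac{132869442993}{971914} = \frac{947071930127}{971914}$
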